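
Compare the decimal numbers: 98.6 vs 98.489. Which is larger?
98.6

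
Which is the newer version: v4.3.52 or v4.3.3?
v4.3.52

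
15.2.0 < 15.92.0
True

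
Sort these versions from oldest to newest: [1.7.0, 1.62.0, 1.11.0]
[1.7.0, 1.11.0, 1.62.0]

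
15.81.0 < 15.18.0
False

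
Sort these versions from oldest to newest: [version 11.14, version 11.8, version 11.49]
[version 11.8, version 11.14, version 11.49]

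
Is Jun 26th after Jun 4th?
Yes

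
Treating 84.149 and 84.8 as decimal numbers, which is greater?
84.8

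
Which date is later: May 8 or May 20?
May 20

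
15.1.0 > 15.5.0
False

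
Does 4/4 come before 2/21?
No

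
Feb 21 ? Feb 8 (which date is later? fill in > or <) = >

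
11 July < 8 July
False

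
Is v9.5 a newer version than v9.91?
No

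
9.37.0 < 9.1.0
False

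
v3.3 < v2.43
False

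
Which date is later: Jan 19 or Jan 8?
Jan 19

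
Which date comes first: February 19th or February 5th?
February 5th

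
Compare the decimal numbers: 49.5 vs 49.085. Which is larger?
49.5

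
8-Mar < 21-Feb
False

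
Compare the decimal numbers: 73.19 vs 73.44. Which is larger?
73.44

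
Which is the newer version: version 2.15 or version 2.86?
version 2.86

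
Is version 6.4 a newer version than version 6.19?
No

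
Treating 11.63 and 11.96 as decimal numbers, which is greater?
11.96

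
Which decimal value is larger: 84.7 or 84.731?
84.731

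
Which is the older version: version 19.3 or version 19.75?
version 19.3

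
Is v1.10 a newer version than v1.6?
Yes. Version numbers are compared segment by segment as integers, not as decimals: minor version 10 > 6, so v1.10 > v1.6 (even though the decimal 1.10 < 1.6).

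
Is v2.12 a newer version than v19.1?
No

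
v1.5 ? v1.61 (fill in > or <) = <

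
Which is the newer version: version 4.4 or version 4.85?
version 4.85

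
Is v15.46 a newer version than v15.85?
No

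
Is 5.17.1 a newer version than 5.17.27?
No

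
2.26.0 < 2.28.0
True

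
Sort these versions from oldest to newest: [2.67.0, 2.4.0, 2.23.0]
[2.4.0, 2.23.0, 2.67.0]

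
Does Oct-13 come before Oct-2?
No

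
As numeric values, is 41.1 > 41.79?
False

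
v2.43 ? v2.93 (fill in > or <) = <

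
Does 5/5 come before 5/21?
Yes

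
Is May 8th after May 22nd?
No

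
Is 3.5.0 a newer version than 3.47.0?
No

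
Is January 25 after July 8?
No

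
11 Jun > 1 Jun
True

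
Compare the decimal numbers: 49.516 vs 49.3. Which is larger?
49.516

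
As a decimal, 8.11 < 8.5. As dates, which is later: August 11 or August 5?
August 11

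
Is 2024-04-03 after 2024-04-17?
No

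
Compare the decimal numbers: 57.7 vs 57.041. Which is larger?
57.7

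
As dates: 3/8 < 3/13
True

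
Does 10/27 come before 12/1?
Yes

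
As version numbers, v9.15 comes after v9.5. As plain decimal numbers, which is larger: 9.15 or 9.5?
9.5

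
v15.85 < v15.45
False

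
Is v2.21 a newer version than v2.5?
Yes. Version numbers are compared segment by segment as integers, not as decimals: minor version 21 > 5, so v2.21 > v2.5 (even though the decimal 2.21 < 2.5).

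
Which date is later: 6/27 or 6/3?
6/27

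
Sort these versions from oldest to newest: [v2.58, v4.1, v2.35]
[v2.35, v2.58, v4.1]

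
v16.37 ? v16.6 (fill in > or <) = >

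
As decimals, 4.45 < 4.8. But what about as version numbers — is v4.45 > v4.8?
True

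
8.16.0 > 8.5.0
True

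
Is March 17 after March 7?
Yes. Day 17 comes after day 7 in March — this is a date comparison, not a decimal one (the decimal 3.17 would be smaller than 3.7).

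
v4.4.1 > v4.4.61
False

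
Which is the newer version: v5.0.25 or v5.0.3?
v5.0.25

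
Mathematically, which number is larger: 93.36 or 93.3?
93.36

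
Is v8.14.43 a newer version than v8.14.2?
Yes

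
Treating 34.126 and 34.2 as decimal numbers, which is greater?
34.2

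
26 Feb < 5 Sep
True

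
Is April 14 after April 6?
Yes. Day 14 comes after day 6 in April — this is a date comparison, not a decimal one (the decimal 4.14 would be smaller than 4.6).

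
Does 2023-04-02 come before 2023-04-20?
Yes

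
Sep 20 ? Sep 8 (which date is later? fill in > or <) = >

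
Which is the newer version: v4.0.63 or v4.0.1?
v4.0.63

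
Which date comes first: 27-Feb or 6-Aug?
27-Feb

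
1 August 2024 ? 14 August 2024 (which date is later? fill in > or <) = <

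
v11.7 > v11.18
False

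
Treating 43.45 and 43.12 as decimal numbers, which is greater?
43.45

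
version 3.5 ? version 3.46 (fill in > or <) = <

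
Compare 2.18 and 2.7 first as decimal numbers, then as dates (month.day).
As decimals: 2.18 < 2.7. As dates: 2/18 is later than 2/7 (day 18 > day 7).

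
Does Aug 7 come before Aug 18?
Yes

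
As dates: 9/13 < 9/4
False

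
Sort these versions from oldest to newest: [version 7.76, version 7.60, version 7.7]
[version 7.7, version 7.60, version 7.76]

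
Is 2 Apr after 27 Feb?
Yes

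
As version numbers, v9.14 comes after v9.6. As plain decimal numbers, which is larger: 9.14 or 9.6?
9.6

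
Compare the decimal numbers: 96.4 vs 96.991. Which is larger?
96.991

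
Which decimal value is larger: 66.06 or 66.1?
66.1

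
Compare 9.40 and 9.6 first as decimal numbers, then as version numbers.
As decimals: 9.40 < 9.6. As versions: v9.40 > v9.6 (minor version 40 > 6).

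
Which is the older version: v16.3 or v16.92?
v16.3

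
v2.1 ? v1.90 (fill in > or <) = >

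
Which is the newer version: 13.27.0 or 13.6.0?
13.27.0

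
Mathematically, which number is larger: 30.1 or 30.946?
30.946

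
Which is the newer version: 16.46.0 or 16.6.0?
16.46.0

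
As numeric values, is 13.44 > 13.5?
False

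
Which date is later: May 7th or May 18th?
May 18th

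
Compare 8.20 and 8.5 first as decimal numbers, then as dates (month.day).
As decimals: 8.20 < 8.5. As dates: 8/20 is later than 8/5 (day 20 > day 5).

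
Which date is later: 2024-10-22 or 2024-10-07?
2024-10-22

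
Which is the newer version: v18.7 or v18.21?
v18.21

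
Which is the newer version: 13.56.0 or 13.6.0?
13.56.0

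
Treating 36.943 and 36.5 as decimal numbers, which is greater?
36.943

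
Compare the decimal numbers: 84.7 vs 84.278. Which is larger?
84.7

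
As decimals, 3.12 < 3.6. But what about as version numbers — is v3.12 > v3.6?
True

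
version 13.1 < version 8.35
False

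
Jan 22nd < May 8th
True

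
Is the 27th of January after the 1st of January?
Yes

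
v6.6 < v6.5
False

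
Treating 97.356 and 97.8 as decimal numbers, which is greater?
97.8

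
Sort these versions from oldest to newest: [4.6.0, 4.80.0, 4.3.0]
[4.3.0, 4.6.0, 4.80.0]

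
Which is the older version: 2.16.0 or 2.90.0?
2.16.0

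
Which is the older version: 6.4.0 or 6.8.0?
6.4.0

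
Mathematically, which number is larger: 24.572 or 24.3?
24.572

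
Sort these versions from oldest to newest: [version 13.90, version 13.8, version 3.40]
[version 3.40, version 13.8, version 13.90]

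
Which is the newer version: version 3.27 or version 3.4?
version 3.27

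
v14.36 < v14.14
False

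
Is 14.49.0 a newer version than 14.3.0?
Yes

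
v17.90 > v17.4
True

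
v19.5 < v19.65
True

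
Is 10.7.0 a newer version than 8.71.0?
Yes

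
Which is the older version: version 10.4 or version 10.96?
version 10.4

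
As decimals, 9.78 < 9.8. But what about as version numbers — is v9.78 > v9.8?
True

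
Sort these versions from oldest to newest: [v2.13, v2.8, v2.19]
[v2.8, v2.13, v2.19]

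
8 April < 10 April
True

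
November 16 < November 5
False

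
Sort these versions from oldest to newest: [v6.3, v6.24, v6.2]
[v6.2, v6.3, v6.24]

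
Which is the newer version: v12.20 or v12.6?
v12.20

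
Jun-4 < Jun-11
True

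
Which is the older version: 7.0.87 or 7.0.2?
7.0.2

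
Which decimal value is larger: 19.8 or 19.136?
19.8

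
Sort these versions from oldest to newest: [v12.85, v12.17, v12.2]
[v12.2, v12.17, v12.85]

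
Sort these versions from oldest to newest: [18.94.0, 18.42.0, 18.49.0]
[18.42.0, 18.49.0, 18.94.0]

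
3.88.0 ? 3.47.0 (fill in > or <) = >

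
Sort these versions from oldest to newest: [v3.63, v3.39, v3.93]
[v3.39, v3.63, v3.93]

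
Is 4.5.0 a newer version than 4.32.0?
No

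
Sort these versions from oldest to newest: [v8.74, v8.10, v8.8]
[v8.8, v8.10, v8.74]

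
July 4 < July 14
True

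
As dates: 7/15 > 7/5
True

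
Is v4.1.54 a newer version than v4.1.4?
Yes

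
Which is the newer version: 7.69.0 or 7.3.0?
7.69.0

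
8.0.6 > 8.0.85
False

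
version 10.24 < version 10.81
True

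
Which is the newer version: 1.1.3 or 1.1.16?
1.1.16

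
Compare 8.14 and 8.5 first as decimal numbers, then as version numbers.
As decimals: 8.14 < 8.5. As versions: v8.14 > v8.5 (minor version 14 > 5).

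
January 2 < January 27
True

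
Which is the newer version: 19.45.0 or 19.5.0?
19.45.0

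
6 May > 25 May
False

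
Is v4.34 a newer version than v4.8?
Yes. Version numbers are compared segment by segment as integers, not as decimals: minor version 34 > 8, so v4.34 > v4.8 (even though the decimal 4.34 < 4.8).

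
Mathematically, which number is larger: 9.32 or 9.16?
9.32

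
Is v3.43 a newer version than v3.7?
Yes. Version numbers are compared segment by segment as integers, not as decimals: minor version 43 > 7, so v3.43 > v3.7 (even though the decimal 3.43 < 3.7).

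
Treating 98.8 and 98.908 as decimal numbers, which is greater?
98.908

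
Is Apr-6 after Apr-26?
No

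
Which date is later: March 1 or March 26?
March 26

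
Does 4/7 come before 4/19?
Yes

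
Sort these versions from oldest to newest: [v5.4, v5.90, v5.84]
[v5.4, v5.84, v5.90]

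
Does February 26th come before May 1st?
Yes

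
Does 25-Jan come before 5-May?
Yes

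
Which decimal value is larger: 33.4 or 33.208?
33.4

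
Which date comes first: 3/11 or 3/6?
3/6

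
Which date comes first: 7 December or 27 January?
27 January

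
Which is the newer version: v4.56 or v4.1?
v4.56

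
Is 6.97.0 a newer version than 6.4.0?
Yes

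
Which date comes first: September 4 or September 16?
September 4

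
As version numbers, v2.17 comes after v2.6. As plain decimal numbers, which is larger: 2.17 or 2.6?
2.6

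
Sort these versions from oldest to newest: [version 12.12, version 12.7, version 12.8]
[version 12.7, version 12.8, version 12.12]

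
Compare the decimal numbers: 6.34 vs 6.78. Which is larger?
6.78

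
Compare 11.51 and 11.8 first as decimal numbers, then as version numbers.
As decimals: 11.51 < 11.8. As versions: v11.51 > v11.8 (minor version 51 > 8).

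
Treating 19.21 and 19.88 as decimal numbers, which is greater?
19.88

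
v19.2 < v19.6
True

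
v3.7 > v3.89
False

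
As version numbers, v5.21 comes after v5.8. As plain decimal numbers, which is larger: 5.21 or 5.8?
5.8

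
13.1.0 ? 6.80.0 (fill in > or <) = >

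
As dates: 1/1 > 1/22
False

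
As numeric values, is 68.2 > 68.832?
False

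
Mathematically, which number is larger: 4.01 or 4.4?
4.4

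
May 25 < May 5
False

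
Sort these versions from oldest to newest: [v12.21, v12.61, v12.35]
[v12.21, v12.35, v12.61]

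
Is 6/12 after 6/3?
Yes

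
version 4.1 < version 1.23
False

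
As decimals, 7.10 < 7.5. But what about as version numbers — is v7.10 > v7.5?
True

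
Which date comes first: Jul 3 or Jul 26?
Jul 3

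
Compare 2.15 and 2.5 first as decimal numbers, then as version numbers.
As decimals: 2.15 < 2.5. As versions: v2.15 > v2.5 (minor version 15 > 5).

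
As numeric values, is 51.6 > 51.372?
True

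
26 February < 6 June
True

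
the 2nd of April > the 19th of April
False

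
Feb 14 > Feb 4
True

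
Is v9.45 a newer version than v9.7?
Yes. Version numbers are compared segment by segment as integers, not as decimals: minor version 45 > 7, so v9.45 > v9.7 (even though the decimal 9.45 < 9.7).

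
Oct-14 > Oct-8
True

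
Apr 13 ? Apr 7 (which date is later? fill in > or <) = >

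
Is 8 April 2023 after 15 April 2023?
No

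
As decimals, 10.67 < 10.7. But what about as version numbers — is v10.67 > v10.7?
True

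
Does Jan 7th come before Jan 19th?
Yes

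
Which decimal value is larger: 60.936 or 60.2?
60.936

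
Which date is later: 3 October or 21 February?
3 October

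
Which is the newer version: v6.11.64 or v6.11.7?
v6.11.64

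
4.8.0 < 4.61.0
True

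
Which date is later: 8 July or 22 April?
8 July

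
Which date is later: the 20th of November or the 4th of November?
the 20th of November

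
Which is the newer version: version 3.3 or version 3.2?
version 3.3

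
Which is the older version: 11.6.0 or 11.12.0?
11.6.0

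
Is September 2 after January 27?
Yes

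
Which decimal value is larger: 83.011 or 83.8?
83.8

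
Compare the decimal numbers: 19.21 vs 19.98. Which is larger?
19.98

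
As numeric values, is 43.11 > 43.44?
False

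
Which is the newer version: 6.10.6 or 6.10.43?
6.10.43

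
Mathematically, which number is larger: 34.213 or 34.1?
34.213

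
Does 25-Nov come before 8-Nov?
No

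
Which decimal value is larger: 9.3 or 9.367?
9.367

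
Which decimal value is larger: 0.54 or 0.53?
0.54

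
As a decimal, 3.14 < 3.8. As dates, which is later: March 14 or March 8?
March 14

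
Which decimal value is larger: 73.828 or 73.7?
73.828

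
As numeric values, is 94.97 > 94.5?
True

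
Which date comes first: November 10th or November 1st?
November 1st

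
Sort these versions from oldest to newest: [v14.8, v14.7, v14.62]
[v14.7, v14.8, v14.62]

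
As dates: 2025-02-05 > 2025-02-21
False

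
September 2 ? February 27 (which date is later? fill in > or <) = >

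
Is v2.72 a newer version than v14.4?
No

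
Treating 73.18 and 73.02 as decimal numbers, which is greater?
73.18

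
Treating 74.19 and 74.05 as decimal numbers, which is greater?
74.19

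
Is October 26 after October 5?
Yes. Day 26 comes after day 5 in October — this is a date comparison, not a decimal one (the decimal 10.26 would be smaller than 10.5).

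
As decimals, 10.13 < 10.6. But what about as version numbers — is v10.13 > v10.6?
True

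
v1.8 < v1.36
True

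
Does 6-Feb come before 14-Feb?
Yes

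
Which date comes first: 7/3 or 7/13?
7/3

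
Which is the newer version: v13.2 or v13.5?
v13.5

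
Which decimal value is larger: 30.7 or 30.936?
30.936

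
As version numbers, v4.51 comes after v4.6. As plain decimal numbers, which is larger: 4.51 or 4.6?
4.6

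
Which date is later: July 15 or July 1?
July 15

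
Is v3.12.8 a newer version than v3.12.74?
No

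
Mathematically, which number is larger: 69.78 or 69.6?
69.78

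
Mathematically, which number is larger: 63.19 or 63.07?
63.19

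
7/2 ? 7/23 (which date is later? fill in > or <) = <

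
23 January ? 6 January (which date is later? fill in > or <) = >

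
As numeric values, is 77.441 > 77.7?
False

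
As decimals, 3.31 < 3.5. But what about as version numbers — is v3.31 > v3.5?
True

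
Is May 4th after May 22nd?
No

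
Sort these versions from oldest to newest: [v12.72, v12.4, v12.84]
[v12.4, v12.72, v12.84]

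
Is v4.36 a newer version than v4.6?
Yes. Version numbers are compared segment by segment as integers, not as decimals: minor version 36 > 6, so v4.36 > v4.6 (even though the decimal 4.36 < 4.6).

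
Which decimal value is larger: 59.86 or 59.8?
59.86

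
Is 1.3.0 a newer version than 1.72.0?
No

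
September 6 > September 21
False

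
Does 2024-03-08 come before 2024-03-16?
Yes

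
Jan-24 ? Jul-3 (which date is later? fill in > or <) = <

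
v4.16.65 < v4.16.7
False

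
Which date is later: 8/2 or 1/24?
8/2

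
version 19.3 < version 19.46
True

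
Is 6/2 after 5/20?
Yes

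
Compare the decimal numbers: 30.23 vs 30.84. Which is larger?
30.84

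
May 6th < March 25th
False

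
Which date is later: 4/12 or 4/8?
4/12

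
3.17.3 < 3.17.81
True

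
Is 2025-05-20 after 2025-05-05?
Yes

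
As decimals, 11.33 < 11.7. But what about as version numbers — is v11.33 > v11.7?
True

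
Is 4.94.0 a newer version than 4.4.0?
Yes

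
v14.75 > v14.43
True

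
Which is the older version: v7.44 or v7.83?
v7.44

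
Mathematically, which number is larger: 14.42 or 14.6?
14.6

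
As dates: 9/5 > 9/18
False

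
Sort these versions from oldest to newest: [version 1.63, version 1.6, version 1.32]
[version 1.6, version 1.32, version 1.63]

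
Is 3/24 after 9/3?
No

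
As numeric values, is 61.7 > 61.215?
True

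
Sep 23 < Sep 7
False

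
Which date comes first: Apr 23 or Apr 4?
Apr 4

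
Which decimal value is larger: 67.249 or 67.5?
67.5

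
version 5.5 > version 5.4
True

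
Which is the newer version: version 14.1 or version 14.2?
version 14.2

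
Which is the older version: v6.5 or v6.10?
v6.5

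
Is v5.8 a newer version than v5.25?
No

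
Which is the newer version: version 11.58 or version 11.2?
version 11.58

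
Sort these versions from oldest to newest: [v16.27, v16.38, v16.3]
[v16.3, v16.27, v16.38]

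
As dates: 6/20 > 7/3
False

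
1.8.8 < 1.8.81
True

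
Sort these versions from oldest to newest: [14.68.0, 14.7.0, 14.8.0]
[14.7.0, 14.8.0, 14.68.0]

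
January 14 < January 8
False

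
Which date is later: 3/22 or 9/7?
9/7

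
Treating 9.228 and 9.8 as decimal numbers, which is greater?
9.8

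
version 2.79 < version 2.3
False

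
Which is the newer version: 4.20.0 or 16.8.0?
16.8.0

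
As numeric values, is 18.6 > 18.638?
False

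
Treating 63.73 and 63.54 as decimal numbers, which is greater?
63.73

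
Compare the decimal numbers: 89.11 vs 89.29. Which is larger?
89.29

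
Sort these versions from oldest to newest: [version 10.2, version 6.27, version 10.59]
[version 6.27, version 10.2, version 10.59]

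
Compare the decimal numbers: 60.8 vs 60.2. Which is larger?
60.8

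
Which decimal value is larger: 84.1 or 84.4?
84.4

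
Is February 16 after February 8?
Yes. Day 16 comes after day 8 in February — this is a date comparison, not a decimal one (the decimal 2.16 would be smaller than 2.8).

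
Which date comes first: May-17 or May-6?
May-6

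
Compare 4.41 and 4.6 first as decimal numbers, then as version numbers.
As decimals: 4.41 < 4.6. As versions: v4.41 > v4.6 (minor version 41 > 6).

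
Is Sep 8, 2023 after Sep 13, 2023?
No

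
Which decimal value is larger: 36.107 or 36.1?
36.107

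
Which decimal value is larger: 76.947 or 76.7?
76.947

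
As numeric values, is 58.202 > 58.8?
False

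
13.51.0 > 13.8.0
True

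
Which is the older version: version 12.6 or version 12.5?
version 12.5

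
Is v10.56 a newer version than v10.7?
Yes. Version numbers are compared segment by segment as integers, not as decimals: minor version 56 > 7, so v10.56 > v10.7 (even though the decimal 10.56 < 10.7).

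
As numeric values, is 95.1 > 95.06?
True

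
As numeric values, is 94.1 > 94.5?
False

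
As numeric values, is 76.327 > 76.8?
False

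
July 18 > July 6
True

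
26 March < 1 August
True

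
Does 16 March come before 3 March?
No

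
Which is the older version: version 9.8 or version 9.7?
version 9.7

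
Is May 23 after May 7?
Yes. Day 23 comes after day 7 in May — this is a date comparison, not a decimal one (the decimal 5.23 would be smaller than 5.7).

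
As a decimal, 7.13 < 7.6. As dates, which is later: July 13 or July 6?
July 13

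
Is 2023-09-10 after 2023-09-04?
Yes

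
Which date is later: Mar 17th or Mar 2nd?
Mar 17th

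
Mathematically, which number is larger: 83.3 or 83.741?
83.741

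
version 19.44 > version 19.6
True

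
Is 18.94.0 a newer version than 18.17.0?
Yes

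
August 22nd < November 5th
True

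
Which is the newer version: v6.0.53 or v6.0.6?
v6.0.53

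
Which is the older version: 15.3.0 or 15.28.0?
15.3.0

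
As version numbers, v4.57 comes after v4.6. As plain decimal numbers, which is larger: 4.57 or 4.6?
4.6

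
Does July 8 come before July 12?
Yes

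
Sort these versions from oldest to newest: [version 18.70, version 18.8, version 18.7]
[version 18.7, version 18.8, version 18.70]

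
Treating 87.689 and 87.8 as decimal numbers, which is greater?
87.8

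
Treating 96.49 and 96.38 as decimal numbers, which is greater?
96.49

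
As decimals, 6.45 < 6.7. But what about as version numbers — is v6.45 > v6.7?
True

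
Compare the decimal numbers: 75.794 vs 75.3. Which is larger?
75.794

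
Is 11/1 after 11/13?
No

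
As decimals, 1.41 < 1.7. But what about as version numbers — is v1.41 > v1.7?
True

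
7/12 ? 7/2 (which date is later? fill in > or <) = >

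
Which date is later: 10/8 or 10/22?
10/22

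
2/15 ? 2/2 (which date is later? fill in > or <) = >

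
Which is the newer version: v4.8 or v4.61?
v4.61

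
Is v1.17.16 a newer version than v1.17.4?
Yes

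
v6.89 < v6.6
False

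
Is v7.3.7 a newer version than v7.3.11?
No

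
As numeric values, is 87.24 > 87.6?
False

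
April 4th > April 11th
False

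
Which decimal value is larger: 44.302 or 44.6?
44.6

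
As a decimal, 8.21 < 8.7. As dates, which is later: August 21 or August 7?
August 21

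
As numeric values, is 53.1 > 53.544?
False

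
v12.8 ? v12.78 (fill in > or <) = <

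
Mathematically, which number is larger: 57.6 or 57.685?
57.685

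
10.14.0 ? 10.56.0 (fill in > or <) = <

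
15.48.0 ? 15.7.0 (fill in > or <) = >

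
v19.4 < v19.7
True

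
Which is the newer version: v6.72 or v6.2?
v6.72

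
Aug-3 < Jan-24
False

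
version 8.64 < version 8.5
False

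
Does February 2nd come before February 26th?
Yes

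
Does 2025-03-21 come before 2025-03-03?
No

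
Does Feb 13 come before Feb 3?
No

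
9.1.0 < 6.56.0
False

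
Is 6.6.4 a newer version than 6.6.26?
No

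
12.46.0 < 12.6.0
False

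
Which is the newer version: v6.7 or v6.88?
v6.88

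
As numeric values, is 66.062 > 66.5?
False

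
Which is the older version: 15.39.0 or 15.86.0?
15.39.0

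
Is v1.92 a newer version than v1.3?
Yes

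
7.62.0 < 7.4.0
False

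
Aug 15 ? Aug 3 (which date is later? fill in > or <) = >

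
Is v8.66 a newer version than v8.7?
Yes. Version numbers are compared segment by segment as integers, not as decimals: minor version 66 > 7, so v8.66 > v8.7 (even though the decimal 8.66 < 8.7).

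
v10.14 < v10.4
False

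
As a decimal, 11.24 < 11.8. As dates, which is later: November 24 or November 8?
November 24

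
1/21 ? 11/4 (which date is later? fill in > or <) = <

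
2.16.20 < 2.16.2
False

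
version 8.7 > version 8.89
False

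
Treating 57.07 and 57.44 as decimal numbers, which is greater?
57.44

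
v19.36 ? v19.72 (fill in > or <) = <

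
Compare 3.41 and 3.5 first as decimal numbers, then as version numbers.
As decimals: 3.41 < 3.5. As versions: v3.41 > v3.5 (minor version 41 > 5).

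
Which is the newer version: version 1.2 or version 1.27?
version 1.27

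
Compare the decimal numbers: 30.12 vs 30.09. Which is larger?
30.12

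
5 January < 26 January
True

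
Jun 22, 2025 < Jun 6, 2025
False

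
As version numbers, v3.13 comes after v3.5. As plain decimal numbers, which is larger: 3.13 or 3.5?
3.5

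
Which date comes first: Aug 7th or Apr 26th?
Apr 26th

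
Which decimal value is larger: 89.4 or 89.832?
89.832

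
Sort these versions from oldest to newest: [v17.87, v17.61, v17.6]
[v17.6, v17.61, v17.87]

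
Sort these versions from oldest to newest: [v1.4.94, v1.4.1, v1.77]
[v1.4.1, v1.4.94, v1.77]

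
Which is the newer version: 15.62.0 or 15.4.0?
15.62.0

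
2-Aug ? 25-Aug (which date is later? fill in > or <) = <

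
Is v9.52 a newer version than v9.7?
Yes. Version numbers are compared segment by segment as integers, not as decimals: minor version 52 > 7, so v9.52 > v9.7 (even though the decimal 9.52 < 9.7).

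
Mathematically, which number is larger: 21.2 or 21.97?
21.97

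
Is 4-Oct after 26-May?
Yes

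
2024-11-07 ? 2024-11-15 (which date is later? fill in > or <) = <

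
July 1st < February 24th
False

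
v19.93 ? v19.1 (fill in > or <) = >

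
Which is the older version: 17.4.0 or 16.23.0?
16.23.0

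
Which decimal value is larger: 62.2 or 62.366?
62.366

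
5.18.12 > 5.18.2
True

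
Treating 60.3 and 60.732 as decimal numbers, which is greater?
60.732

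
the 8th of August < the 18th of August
True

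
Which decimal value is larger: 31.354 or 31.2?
31.354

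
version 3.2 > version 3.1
True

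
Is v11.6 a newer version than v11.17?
No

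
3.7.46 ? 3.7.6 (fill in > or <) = >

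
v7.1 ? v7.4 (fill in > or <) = <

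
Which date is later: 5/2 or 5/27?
5/27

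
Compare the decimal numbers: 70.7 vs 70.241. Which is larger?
70.7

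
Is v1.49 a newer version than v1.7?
Yes. Version numbers are compared segment by segment as integers, not as decimals: minor version 49 > 7, so v1.49 > v1.7 (even though the decimal 1.49 < 1.7).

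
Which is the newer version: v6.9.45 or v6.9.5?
v6.9.45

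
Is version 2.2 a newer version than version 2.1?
Yes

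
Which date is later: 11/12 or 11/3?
11/12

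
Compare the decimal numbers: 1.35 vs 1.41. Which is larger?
1.41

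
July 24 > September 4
False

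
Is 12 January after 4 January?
Yes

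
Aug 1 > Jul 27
True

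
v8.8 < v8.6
False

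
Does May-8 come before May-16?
Yes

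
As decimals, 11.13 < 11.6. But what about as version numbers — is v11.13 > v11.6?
True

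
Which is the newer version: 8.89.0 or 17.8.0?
17.8.0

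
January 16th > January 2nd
True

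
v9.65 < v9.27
False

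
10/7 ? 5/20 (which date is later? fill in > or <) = >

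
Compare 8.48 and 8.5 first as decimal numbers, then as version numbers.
As decimals: 8.48 < 8.5. As versions: v8.48 > v8.5 (minor version 48 > 5).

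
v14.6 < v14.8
True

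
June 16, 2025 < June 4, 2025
False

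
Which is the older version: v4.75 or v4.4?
v4.4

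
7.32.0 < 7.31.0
False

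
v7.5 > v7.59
False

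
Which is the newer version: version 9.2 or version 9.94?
version 9.94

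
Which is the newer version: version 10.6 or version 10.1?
version 10.6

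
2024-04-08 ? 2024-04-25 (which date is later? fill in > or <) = <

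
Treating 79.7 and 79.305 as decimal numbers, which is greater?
79.7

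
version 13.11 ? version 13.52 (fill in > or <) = <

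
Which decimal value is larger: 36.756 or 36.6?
36.756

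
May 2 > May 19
False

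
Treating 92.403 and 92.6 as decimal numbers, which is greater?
92.6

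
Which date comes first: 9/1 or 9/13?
9/1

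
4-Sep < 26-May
False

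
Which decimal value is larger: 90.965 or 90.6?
90.965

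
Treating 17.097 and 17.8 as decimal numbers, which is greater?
17.8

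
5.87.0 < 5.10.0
False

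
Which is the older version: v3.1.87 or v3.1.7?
v3.1.7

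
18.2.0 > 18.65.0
False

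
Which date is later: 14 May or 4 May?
14 May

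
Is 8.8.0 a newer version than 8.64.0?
No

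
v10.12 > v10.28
False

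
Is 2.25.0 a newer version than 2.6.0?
Yes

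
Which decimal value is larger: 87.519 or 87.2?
87.519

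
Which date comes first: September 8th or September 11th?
September 8th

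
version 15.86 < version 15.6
False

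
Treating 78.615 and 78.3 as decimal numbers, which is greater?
78.615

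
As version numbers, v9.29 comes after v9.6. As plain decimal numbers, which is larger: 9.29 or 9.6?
9.6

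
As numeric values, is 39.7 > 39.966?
False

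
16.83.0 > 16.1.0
True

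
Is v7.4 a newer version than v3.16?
Yes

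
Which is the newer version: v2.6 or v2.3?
v2.6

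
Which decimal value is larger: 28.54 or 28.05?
28.54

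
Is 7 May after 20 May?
No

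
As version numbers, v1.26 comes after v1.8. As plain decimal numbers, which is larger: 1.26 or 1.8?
1.8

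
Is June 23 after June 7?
Yes. Day 23 comes after day 7 in June — this is a date comparison, not a decimal one (the decimal 6.23 would be smaller than 6.7).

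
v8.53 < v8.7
False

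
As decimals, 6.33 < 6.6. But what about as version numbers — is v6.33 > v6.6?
True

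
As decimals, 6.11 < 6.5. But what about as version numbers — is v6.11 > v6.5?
True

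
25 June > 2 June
True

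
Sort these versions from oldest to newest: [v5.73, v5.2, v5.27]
[v5.2, v5.27, v5.73]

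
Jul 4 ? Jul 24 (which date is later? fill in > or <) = <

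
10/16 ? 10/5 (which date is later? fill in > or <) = >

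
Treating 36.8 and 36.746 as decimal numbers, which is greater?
36.8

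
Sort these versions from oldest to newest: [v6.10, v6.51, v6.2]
[v6.2, v6.10, v6.51]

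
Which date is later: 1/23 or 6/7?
6/7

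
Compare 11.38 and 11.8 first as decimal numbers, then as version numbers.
As decimals: 11.38 < 11.8. As versions: v11.38 > v11.8 (minor version 38 > 8).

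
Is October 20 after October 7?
Yes. Day 20 comes after day 7 in October — this is a date comparison, not a decimal one (the decimal 10.20 would be smaller than 10.7).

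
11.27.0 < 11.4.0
False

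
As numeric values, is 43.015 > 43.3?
False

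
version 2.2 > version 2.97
False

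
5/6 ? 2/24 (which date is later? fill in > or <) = >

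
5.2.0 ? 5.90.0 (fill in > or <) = <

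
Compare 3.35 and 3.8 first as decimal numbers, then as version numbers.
As decimals: 3.35 < 3.8. As versions: v3.35 > v3.8 (minor version 35 > 8).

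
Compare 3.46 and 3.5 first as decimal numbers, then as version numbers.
As decimals: 3.46 < 3.5. As versions: v3.46 > v3.5 (minor version 46 > 5).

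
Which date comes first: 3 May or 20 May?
3 May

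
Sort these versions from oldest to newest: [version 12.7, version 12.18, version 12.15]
[version 12.7, version 12.15, version 12.18]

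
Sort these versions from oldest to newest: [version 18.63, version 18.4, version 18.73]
[version 18.4, version 18.63, version 18.73]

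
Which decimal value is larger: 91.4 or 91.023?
91.4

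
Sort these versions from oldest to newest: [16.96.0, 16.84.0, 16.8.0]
[16.8.0, 16.84.0, 16.96.0]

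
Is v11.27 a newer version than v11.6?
Yes. Version numbers are compared segment by segment as integers, not as decimals: minor version 27 > 6, so v11.27 > v11.6 (even though the decimal 11.27 < 11.6).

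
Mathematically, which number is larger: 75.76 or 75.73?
75.76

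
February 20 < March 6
True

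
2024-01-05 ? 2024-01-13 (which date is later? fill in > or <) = <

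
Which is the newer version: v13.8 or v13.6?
v13.8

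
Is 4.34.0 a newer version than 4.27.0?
Yes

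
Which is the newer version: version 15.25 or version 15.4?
version 15.25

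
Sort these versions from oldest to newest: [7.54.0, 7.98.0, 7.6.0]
[7.6.0, 7.54.0, 7.98.0]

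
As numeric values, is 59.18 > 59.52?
False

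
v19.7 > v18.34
True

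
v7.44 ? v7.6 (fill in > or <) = >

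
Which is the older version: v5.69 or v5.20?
v5.20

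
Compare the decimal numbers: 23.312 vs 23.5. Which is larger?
23.5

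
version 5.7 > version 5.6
True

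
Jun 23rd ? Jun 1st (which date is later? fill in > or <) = >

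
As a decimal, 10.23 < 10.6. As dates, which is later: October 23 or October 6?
October 23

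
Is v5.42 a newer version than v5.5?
Yes. Version numbers are compared segment by segment as integers, not as decimals: minor version 42 > 5, so v5.42 > v5.5 (even though the decimal 5.42 < 5.5).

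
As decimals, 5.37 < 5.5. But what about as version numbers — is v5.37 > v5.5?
True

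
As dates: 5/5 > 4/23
True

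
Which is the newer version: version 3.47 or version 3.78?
version 3.78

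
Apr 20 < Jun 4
True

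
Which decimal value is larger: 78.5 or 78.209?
78.5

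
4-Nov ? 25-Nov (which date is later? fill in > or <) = <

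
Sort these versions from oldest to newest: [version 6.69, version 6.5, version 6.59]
[version 6.5, version 6.59, version 6.69]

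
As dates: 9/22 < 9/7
False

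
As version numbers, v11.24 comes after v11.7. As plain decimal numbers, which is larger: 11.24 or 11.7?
11.7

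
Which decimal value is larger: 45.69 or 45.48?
45.69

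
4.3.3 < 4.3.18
True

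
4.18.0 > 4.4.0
True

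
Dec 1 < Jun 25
False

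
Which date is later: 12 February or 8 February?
12 February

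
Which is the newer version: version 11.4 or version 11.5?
version 11.5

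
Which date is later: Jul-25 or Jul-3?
Jul-25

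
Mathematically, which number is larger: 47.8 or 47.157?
47.8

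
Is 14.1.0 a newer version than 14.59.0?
No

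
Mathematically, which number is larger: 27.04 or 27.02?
27.04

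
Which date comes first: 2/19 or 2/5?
2/5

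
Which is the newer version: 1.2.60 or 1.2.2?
1.2.60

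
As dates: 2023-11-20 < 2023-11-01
False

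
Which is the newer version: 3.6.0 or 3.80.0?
3.80.0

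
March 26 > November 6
False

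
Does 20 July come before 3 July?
No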